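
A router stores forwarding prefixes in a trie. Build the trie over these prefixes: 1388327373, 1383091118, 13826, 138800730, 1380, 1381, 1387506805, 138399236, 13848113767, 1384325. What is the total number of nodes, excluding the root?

Count nodes per top-level branch (shared prefixes stored once):
  '1'-branch (1380, 1381, 13826, 1383091118, 138399236, 1384325, 13848113767, 1387506805, 138800730, 1388327373): 49 nodes
Sum: 49

49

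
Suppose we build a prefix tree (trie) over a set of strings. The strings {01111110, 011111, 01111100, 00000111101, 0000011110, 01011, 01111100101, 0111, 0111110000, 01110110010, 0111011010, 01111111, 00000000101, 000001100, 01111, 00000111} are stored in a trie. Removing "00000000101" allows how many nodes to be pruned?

A node on "00000000101"'s path can go only if nothing else ends at it or branches off below it.
The suffix "000101" (6 nodes) is used only by "00000000101"; the node for "00000" still has the child "1", so pruning stops there.
Nodes removed: 6

6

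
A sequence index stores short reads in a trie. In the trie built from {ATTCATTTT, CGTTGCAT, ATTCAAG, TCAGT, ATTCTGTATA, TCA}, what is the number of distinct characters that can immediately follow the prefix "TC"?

The children of the "TC" node are the distinct next characters among strings starting with "TC".
Distinct next characters after "TC": A.
That node has 1 child edge.

1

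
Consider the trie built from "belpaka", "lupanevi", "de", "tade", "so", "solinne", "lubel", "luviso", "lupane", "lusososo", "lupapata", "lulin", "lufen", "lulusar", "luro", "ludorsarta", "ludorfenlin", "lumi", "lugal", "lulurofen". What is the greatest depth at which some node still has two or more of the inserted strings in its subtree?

6

Equivalently: take the maximum, over all pairs, of their longest common prefix length.
"lupane" and "lupanevi" agree on "lupane" (6 characters) before diverging; nothing deeper is shared.
Longest shared-prefix length: 6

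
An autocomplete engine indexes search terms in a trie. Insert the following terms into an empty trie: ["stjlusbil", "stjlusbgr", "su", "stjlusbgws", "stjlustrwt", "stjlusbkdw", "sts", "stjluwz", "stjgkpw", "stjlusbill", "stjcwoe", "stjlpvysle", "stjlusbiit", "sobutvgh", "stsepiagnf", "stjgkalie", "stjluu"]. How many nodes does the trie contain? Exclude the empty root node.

60

Insert word by word; a character creates a node only if that edge doesn't already exist:
  "stjlusbil" → 9 new (s, t, j, l, u, s, b, i, l)
  "stjlusbgr" → prefix "stjlusb" already present; 2 new (g, r)
  "su" → prefix "s" already present; 1 new (u)
  "stjlusbgws" → prefix "stjlusbg" already present; 2 new (w, s)
  "stjlustrwt" → prefix "stjlus" already present; 4 new (t, r, w, t)
  "stjlusbkdw" → prefix "stjlusb" already present; 3 new (k, d, w)
  "sts" → prefix "st" already present; 1 new (s)
  "stjluwz" → prefix "stjlu" already present; 2 new (w, z)
  "stjgkpw" → prefix "stj" already present; 4 new (g, k, p, w)
  "stjlusbill" → prefix "stjlusbil" already present; 1 new (l)
  "stjcwoe" → prefix "stj" already present; 4 new (c, w, o, e)
  "stjlpvysle" → prefix "stjl" already present; 6 new (p, v, y, s, l, e)
  "stjlusbiit" → prefix "stjlusbi" already present; 2 new (i, t)
  "sobutvgh" → prefix "s" already present; 7 new (o, b, u, t, v, g, h)
  "stsepiagnf" → prefix "sts" already present; 7 new (e, p, i, a, g, n, f)
  "stjgkalie" → prefix "stjgk" already present; 4 new (a, l, i, e)
  "stjluu" → prefix "stjlu" already present; 1 new (u)
Total nodes = 9 + 2 + 1 + 2 + 4 + 3 + 1 + 2 + 4 + 1 + 4 + 6 + 2 + 7 + 7 + 4 + 1 = 60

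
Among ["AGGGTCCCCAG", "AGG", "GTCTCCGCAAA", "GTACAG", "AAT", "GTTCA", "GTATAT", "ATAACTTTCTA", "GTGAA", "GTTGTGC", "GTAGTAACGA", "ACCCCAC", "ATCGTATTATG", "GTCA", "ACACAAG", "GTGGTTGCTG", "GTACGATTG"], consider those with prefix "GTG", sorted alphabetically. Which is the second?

Filter for "GTG…" and sort: "GTGAA", "GTGGTTGCTG"
Position 2: GTGGTTGCTG

GTGGTTGCTG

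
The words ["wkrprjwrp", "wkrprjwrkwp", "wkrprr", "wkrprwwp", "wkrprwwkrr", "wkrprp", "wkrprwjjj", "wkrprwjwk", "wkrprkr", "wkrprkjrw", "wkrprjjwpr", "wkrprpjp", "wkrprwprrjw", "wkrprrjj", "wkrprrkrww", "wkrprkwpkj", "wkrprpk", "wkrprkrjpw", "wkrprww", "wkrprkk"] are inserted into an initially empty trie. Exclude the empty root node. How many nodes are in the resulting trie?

56

Count nodes per top-level branch (shared prefixes stored once):
  'w'-branch (wkrprjjwpr, wkrprjwrkwp, wkrprjwrp, wkrprkjrw, wkrprkk, wkrprkr, wkrprkrjpw, wkrprkwpkj, wkrprp, wkrprpjp, wkrprpk, wkrprr, wkrprrjj, wkrprrkrww, wkrprwjjj, wkrprwjwk, wkrprwprrjw, wkrprww, wkrprwwkrr, wkrprwwp): 56 nodes
Sum: 56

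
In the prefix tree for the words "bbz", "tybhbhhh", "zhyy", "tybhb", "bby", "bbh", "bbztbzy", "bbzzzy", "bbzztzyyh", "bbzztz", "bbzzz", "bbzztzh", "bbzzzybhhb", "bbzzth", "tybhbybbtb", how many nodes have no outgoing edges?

Leaves are exactly the stored words that no other stored word extends.
Those words: "bbh", "bby", "bbztbzy", "bbzzth", "bbzztzh", "bbzztzyyh", "bbzzzybhhb", "tybhbhhh", "tybhbybbtb", "zhyy"
Leaf count: 10

10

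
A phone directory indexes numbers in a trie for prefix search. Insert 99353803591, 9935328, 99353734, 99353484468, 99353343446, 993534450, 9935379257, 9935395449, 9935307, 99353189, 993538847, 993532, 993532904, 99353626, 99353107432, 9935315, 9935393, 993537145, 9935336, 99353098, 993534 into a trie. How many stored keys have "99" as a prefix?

21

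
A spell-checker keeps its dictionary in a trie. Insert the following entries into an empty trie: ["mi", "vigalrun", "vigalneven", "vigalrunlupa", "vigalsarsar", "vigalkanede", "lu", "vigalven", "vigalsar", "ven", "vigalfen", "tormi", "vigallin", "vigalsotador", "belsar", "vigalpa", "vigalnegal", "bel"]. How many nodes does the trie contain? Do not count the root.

66

Count nodes per top-level branch (shared prefixes stored once):
  'b'-branch (bel, belsar): 6 nodes
  'l'-branch (lu): 2 nodes
  'm'-branch (mi): 2 nodes
  't'-branch (tormi): 5 nodes
  'v'-branch (ven, vigalfen, vigalkanede, vigallin, vigalnegal, vigalneven, vigalpa, vigalrun, vigalrunlupa, vigalsar, vigalsarsar, vigalsotador, vigalven): 51 nodes
Sum: 66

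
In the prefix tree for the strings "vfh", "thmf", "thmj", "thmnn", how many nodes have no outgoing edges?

4

Leaves are exactly the stored words that no other stored word extends.
Those words: "thmf", "thmj", "thmnn", "vfh"
Leaf count: 4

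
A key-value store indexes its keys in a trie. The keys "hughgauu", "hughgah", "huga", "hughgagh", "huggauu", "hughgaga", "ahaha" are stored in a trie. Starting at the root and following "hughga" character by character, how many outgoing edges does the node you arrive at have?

3

The children of the "hughga" node are the distinct next characters among strings starting with "hughga".
Distinct next characters after "hughga": g, h, u.
That node has 3 child edges.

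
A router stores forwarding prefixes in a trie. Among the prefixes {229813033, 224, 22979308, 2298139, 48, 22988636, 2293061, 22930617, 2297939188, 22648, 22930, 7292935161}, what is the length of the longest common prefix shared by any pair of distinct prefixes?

The deepest shared node is where two words last agree before diverging.
e.g. "2293061" and "22930617" share the prefix "2293061" of length 7; no pair shares a longer one.
Longest shared-prefix length: 7

7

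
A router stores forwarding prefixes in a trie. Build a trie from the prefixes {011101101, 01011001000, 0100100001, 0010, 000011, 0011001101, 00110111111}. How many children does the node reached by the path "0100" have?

1

The children of the "0100" node are the distinct next characters among strings starting with "0100".
Characters that immediately follow "0100" among the stored strings: {1}.
That node has 1 child edge.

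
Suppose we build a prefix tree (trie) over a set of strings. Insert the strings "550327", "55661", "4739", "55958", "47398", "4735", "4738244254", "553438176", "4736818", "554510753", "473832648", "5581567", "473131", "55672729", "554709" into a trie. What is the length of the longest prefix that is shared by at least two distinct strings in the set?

The deepest shared node is where two words last agree before diverging.
e.g. "4738244254" and "473832648" share the prefix "4738" of length 4; no pair shares a longer one.
Longest shared-prefix length: 4

4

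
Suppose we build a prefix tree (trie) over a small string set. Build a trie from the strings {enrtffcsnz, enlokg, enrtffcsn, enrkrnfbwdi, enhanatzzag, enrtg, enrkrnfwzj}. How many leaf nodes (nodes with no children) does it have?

A leaf is a node with no children — equivalently, the end of a word that is not a proper prefix of any other stored word.
Those words: "enhanatzzag", "enlokg", "enrkrnfbwdi", "enrkrnfwzj", "enrtffcsnz", "enrtg"
Leaf count: 6

6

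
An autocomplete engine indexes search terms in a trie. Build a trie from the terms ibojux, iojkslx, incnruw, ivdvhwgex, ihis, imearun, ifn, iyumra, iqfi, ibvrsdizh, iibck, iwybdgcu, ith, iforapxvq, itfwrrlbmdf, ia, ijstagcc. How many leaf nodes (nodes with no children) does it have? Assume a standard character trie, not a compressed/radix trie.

A leaf is a node with no children — equivalently, the end of a word that is not a proper prefix of any other stored word.
Those words: "ia", "ibojux", "ibvrsdizh", "ifn", "iforapxvq", "ihis", "iibck", "ijstagcc", "imearun", "incnruw", "iojkslx", "iqfi", "itfwrrlbmdf", "ith", "ivdvhwgex", "iwybdgcu", "iyumra"
Leaf count: 17

17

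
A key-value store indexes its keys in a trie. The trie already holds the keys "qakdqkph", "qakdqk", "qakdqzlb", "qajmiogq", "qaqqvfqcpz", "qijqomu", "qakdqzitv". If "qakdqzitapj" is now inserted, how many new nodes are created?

"qakdqzit" is already a path in the trie; the remaining "apj" must be added.
New nodes needed: |"qakdqzitapj"| − 8 = 11 − 8 = 3.

3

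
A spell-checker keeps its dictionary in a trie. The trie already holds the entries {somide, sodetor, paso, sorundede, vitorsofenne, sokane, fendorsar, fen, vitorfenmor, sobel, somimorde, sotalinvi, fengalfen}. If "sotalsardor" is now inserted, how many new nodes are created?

6

The longest prefix of "sotalsardor" already in the trie is "sotal" (length 5).
New nodes needed: |"sotalsardor"| − 5 = 11 − 5 = 6.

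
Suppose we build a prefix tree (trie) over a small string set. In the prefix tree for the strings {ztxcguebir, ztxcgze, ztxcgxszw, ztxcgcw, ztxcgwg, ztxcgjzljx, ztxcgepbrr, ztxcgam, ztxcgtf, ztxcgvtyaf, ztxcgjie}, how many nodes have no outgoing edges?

11

Leaves are exactly the stored words that no other stored word extends.
Those words: "ztxcgam", "ztxcgcw", "ztxcgepbrr", "ztxcgjie", "ztxcgjzljx", "ztxcgtf", "ztxcguebir", "ztxcgvtyaf", "ztxcgwg", "ztxcgxszw", "ztxcgze"
Leaf count: 11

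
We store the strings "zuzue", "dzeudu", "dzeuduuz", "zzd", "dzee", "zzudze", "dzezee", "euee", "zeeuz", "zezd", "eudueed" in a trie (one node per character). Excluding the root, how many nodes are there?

38

Trie structure (* marks end of a word):
(root)
├─ d
│  └─ z
│     └─ e
│        ├─ e *
│        ├─ u
│        │  └─ d
│        │     └─ u *
│        │        └─ u
│        │           └─ z *
│        └─ z
│           └─ e
│              └─ e *
├─ e
│  └─ u
│     ├─ d
│     │  └─ u
│     │     └─ e
│     │        └─ e
│     │           └─ d *
│     └─ e
│        └─ e *
└─ z
   ├─ e
   │  ├─ e
   │  │  └─ u
   │  │     └─ z *
   │  └─ z
   │     └─ d *
   ├─ u
   │  └─ z
   │     └─ u
   │        └─ e *
   └─ z
      ├─ d *
      └─ u
         └─ d
            └─ z
               └─ e *
Counting every labelled node above: 38.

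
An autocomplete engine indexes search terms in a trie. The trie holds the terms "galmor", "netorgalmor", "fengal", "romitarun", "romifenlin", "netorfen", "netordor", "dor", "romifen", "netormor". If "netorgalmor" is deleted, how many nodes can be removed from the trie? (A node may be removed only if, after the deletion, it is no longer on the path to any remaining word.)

6

A node on "netorgalmor"'s path can go only if nothing else ends at it or branches off below it.
The suffix "galmor" (6 nodes) is used only by "netorgalmor"; the node for "netor" still has the child "f", so pruning stops there.
Nodes removed: 6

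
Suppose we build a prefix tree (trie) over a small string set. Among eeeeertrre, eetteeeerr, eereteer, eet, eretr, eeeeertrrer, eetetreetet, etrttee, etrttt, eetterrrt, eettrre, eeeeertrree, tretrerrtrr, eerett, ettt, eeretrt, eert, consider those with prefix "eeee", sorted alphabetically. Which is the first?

Words with prefix "eeee", in lexicographic order: "eeeeertrre", "eeeeertrree", "eeeeertrrer"
Position 1: eeeeertrre

eeeeertrre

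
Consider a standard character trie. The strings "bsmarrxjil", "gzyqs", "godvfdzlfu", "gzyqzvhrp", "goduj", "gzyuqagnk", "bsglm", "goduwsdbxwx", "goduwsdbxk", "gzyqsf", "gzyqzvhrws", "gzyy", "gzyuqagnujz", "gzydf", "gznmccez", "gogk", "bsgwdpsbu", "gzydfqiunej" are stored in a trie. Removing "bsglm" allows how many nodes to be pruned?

After clearing the end-marker at "bsglm", prune upward until reaching a node still needed by another word.
The suffix "lm" (2 nodes) is used only by "bsglm"; the node for "bsg" still has the child "w", so pruning stops there.
Nodes removed: 2

2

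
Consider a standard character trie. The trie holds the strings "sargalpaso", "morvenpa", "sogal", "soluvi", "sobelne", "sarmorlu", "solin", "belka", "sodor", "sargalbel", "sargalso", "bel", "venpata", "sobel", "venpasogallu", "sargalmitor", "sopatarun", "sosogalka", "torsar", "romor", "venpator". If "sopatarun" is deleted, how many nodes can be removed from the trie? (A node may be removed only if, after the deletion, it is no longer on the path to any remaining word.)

A node on "sopatarun"'s path can go only if nothing else ends at it or branches off below it.
The suffix "patarun" (7 nodes) is used only by "sopatarun"; the node for "so" still has the child "g", so pruning stops there.
Nodes removed: 7

7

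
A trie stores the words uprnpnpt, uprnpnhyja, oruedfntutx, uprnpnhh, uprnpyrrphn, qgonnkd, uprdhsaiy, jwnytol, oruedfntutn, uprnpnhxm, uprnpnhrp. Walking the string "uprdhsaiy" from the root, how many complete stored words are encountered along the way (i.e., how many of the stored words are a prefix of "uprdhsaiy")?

1

Check each prefix of "uprdhsaiy" against the stored set — each match is an end-marker on the path.
Prefixes of the query that are stored words: "uprdhsaiy"
Count: 1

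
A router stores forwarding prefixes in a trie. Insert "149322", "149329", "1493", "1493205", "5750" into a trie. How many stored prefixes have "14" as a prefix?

4

Filter for entries beginning with "14":
Matches: "1493", "1493205", "149322", "149329"
Count: 4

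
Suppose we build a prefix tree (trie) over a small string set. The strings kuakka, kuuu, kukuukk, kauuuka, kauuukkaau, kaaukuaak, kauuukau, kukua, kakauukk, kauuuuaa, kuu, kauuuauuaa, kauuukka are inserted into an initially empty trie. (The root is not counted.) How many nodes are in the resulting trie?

46

Trace insertions, counting only characters that open a new branch:
  "kuakka" → 6 new (k, u, a, k, k, a)
  "kuuu" → prefix "ku" already present; 2 new (u, u)
  "kukuukk" → prefix "ku" already present; 5 new (k, u, u, k, k)
  "kauuuka" → prefix "k" already present; 6 new (a, u, u, u, k, a)
  "kauuukkaau" → prefix "kauuuk" already present; 4 new (k, a, a, u)
  "kaaukuaak" → prefix "ka" already present; 7 new (a, u, k, u, a, a, k)
  "kauuukau" → prefix "kauuuka" already present; 1 new (u)
  "kukua" → prefix "kuku" already present; 1 new (a)
  "kakauukk" → prefix "ka" already present; 6 new (k, a, u, u, k, k)
  "kauuuuaa" → prefix "kauuu" already present; 3 new (u, a, a)
  "kuu" → prefix "kuu" already present; 0 new (none)
  "kauuuauuaa" → prefix "kauuu" already present; 5 new (a, u, u, a, a)
  "kauuukka" → prefix "kauuukka" already present; 0 new (none)
Total nodes = 6 + 2 + 5 + 6 + 4 + 7 + 1 + 1 + 6 + 3 + 0 + 5 + 0 = 46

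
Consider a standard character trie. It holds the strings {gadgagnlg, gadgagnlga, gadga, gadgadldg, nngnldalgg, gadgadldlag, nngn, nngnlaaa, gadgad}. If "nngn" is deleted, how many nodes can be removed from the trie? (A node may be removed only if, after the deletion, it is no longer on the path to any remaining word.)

A node on "nngn"'s path can go only if nothing else ends at it or branches off below it.
Every node on "nngn" is still needed (e.g. by "nngnldalgg"), so nothing is freed.
Nodes removed: 0

0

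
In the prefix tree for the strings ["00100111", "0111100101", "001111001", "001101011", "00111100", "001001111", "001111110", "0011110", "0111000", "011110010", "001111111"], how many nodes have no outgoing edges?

A leaf is a node with no children — equivalently, the end of a word that is not a proper prefix of any other stored word.
Those words: "001001111", "001101011", "001111001", "001111110", "001111111", "0111000", "0111100101"
Leaf count: 7

7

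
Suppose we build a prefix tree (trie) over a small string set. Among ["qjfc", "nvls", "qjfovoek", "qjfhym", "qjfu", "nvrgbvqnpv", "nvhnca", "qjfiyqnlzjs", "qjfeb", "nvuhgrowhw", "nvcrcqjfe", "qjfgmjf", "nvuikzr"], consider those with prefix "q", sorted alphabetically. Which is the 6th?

qjfovoek

Filter for "q…" and sort: "qjfc", "qjfeb", "qjfgmjf", "qjfhym", "qjfiyqnlzjs", "qjfovoek", "qjfu"
The 6th is qjfovoek.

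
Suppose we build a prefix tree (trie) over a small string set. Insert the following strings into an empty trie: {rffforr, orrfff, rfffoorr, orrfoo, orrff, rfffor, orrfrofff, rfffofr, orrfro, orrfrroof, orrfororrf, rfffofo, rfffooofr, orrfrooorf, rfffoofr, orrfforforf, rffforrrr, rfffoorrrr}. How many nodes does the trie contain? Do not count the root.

For each word, the new-node count is its length minus the longest prefix already in the trie:
  "rffforr" → 7 new (r, f, f, f, o, r, r)
  "orrfff" → 6 new (o, r, r, f, f, f)
  "rfffoorr" → prefix "rfffo" already present; 3 new (o, r, r)
  "orrfoo" → prefix "orrf" already present; 2 new (o, o)
  "orrff" → prefix "orrff" already present; 0 new (none)
  "rfffor" → prefix "rfffor" already present; 0 new (none)
  "orrfrofff" → prefix "orrf" already present; 5 new (r, o, f, f, f)
  "rfffofr" → prefix "rfffo" already present; 2 new (f, r)
  "orrfro" → prefix "orrfro" already present; 0 new (none)
  "orrfrroof" → prefix "orrfr" already present; 4 new (r, o, o, f)
  "orrfororrf" → prefix "orrfo" already present; 5 new (r, o, r, r, f)
  "rfffofo" → prefix "rfffof" already present; 1 new (o)
  "rfffooofr" → prefix "rfffoo" already present; 3 new (o, f, r)
  "orrfrooorf" → prefix "orrfro" already present; 4 new (o, o, r, f)
  "rfffoofr" → prefix "rfffoo" already present; 2 new (f, r)
  "orrfforforf" → prefix "orrff" already present; 6 new (o, r, f, o, r, f)
  "rffforrrr" → prefix "rffforr" already present; 2 new (r, r)
  "rfffoorrrr" → prefix "rfffoorr" already present; 2 new (r, r)
Total nodes = 7 + 6 + 3 + 2 + 0 + 0 + 5 + 2 + 0 + 4 + 5 + 1 + 3 + 4 + 2 + 6 + 2 + 2 = 54

54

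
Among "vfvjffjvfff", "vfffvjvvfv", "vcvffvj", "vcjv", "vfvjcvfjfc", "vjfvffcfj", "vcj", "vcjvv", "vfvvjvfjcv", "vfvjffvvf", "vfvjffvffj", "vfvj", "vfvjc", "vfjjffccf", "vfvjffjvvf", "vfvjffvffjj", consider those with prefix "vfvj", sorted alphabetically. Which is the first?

Filter for "vfvj…" and sort: "vfvj", "vfvjc", "vfvjcvfjfc", "vfvjffjvfff", "vfvjffjvvf", "vfvjffvffj", "vfvjffvffjj", "vfvjffvvf"
Position 1: vfvj

vfvj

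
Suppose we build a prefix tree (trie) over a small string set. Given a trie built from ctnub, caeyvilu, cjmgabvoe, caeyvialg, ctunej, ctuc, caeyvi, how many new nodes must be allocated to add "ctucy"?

1

"ctuc" is already a path in the trie; the remaining "y" must be added.
New nodes needed: |"ctucy"| − 4 = 5 − 4 = 1.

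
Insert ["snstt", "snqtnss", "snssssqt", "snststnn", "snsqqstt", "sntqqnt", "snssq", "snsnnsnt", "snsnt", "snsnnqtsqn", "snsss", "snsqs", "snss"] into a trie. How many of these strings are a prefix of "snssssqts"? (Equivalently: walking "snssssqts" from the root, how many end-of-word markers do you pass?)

3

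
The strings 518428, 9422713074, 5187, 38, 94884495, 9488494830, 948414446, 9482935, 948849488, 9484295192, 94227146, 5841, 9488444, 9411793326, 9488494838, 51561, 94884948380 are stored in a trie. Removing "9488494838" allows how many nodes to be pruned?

A node on "9488494838"'s path can go only if nothing else ends at it or branches off below it.
Every node on "9488494838" is still needed (e.g. by "94884948380"), so nothing is freed.
Nodes removed: 0

0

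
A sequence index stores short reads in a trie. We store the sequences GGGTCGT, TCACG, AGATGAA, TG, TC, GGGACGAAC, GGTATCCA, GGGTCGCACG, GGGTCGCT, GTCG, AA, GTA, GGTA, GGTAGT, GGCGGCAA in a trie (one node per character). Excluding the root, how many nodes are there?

Insert word by word; a character creates a node only if that edge doesn't already exist:
  "GGGTCGT" → 7 new (G, G, G, T, C, G, T)
  "TCACG" → 5 new (T, C, A, C, G)
  "AGATGAA" → 7 new (A, G, A, T, G, A, A)
  "TG" → prefix "T" already present; 1 new (G)
  "TC" → prefix "TC" already present; 0 new (none)
  "GGGACGAAC" → prefix "GGG" already present; 6 new (A, C, G, A, A, C)
  "GGTATCCA" → prefix "GG" already present; 6 new (T, A, T, C, C, A)
  "GGGTCGCACG" → prefix "GGGTCG" already present; 4 new (C, A, C, G)
  "GGGTCGCT" → prefix "GGGTCGC" already present; 1 new (T)
  "GTCG" → prefix "G" already present; 3 new (T, C, G)
  "AA" → prefix "A" already present; 1 new (A)
  "GTA" → prefix "GT" already present; 1 new (A)
  "GGTA" → prefix "GGTA" already present; 0 new (none)
  "GGTAGT" → prefix "GGTA" already present; 2 new (G, T)
  "GGCGGCAA" → prefix "GG" already present; 6 new (C, G, G, C, A, A)
Total nodes = 7 + 5 + 7 + 1 + 0 + 6 + 6 + 4 + 1 + 3 + 1 + 1 + 0 + 2 + 6 = 50

50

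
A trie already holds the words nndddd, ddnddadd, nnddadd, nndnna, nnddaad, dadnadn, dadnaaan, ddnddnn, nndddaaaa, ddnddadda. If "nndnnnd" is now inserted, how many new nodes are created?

2

Walking "nndnnnd" from the root, the first 5 characters ("nndnn") follow existing edges; "n" is the first miss.
New nodes needed: |"nndnnnd"| − 5 = 7 − 5 = 2.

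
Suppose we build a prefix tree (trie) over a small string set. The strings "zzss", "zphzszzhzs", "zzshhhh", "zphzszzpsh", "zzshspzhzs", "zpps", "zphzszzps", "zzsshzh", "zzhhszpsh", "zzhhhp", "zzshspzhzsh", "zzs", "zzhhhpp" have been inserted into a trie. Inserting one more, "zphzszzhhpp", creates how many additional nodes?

Walking "zphzszzhhpp" from the root, the first 8 characters ("zphzszzh") follow existing edges; "h" is the first miss.
Each of the 3 remaining characters creates one node.

3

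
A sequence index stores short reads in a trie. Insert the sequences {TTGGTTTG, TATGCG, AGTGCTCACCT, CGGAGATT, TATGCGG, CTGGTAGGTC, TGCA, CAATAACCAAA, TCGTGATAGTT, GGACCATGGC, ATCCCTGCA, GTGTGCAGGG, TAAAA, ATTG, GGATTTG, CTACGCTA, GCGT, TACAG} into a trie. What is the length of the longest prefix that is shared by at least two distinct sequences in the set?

6

Look for the deepest trie node that still has at least two words in its subtree.
e.g. "TATGCG" and "TATGCGG" share the prefix "TATGCG" of length 6; no pair shares a longer one.
Longest shared-prefix length: 6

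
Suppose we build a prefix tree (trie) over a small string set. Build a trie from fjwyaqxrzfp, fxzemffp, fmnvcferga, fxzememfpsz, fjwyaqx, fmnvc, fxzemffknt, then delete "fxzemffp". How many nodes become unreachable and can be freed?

A node on "fxzemffp"'s path can go only if nothing else ends at it or branches off below it.
The suffix "p" (1 node) is used only by "fxzemffp"; the node for "fxzemff" still has the child "k", so pruning stops there.
Nodes removed: 1

1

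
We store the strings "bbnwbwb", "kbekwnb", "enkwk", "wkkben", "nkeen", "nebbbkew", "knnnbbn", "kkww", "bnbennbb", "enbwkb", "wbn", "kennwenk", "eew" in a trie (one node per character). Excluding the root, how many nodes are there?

68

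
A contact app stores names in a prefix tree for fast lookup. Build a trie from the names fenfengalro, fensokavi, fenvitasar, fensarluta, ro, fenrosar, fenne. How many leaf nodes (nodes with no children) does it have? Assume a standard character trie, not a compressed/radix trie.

7

Leaves are exactly the stored words that no other stored word extends.
Those words: "fenfengalro", "fenne", "fenrosar", "fensarluta", "fensokavi", "fenvitasar", "ro"
Leaf count: 7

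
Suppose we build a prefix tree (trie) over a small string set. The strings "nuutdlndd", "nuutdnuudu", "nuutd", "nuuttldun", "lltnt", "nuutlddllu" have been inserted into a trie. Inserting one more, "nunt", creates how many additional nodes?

2

Walking "nunt" from the root, the first 2 characters ("nu") follow existing edges; "n" is the first miss.
So 4 − 2 = 2 new nodes.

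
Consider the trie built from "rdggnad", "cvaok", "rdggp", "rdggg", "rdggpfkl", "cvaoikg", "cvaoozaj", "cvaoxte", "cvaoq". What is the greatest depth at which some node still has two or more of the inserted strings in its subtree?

Look for the deepest trie node that still has at least two words in its subtree.
e.g. "rdggp" and "rdggpfkl" share the prefix "rdggp" of length 5; no pair shares a longer one.
Longest shared-prefix length: 5

5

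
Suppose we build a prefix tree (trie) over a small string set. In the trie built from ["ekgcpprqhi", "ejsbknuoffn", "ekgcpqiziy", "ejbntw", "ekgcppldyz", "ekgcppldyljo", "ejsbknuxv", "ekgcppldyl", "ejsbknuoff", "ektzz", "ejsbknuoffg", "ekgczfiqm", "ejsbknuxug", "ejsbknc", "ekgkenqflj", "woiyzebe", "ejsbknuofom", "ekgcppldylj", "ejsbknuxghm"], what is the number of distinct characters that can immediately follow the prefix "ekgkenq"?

Follow the path "ekgkenq" to its node, then look at its outgoing edges.
Characters that immediately follow "ekgkenq" among the stored strings: {f}.
That node has 1 child edge.

1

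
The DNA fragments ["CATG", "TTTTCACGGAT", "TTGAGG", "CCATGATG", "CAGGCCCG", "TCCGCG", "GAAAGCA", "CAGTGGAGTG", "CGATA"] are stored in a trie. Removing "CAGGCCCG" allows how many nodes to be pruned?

After clearing the end-marker at "CAGGCCCG", prune upward until reaching a node still needed by another word.
The suffix "GCCCG" (5 nodes) is used only by "CAGGCCCG"; the node for "CAG" still has the child "T", so pruning stops there.
Nodes removed: 5

5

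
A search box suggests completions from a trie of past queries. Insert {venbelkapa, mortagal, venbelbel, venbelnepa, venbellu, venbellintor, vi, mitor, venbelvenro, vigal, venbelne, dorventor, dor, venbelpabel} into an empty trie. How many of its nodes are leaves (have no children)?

A leaf is a node with no children — equivalently, the end of a word that is not a proper prefix of any other stored word.
Those words: "dorventor", "mitor", "mortagal", "venbelbel", "venbelkapa", "venbellintor", "venbellu", "venbelnepa", "venbelpabel", "venbelvenro", "vigal"
Leaf count: 11

11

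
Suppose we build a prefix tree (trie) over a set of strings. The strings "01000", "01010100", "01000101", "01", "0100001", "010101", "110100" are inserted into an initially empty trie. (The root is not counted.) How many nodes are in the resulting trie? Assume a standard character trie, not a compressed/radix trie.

For each word, the new-node count is its length minus the longest prefix already in the trie:
  "01000" → 5 new (0, 1, 0, 0, 0)
  "01010100" → prefix "010" already present; 5 new (1, 0, 1, 0, 0)
  "01000101" → prefix "01000" already present; 3 new (1, 0, 1)
  "01" → prefix "01" already present; 0 new (none)
  "0100001" → prefix "01000" already present; 2 new (0, 1)
  "010101" → prefix "010101" already present; 0 new (none)
  "110100" → 6 new (1, 1, 0, 1, 0, 0)
Total nodes = 5 + 5 + 3 + 0 + 2 + 0 + 6 = 21

21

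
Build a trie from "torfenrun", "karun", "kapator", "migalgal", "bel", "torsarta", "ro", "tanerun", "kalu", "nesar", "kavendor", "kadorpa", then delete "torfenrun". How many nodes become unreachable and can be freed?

6

After clearing the end-marker at "torfenrun", prune upward until reaching a node still needed by another word.
The suffix "fenrun" (6 nodes) is used only by "torfenrun"; the node for "tor" still has the child "s", so pruning stops there.
Nodes removed: 6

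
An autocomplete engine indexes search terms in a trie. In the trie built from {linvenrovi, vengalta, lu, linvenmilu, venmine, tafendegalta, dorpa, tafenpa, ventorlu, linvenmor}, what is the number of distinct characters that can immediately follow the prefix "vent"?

Walk "vent" from the root, arriving at one node.
Characters that immediately follow "vent" among the stored strings: {o}.
That node has 1 child edge.

1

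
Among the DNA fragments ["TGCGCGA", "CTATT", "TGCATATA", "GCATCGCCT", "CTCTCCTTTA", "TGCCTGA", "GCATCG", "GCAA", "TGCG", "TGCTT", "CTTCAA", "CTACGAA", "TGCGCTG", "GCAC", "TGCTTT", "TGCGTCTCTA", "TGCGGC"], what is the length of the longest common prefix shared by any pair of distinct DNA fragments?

6

Equivalently: take the maximum, over all pairs, of their longest common prefix length.
"GCATCG" and "GCATCGCCT" agree on "GCATCG" (6 characters) before diverging; nothing deeper is shared.
Longest shared-prefix length: 6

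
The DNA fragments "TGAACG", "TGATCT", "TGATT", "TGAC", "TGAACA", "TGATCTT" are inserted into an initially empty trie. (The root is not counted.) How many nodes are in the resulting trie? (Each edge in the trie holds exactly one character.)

Count nodes per top-level branch (shared prefixes stored once):
  'T'-branch (TGAACA, TGAACG, TGAC, TGATCT, TGATCTT, TGATT): 13 nodes
Sum: 13

13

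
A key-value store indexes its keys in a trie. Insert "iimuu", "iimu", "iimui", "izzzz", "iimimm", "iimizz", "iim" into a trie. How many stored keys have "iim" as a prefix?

Walk to "iim"; the words in its subtree are exactly those with that prefix.
Matches: "iim", "iimimm", "iimizz", "iimu", "iimui", "iimuu"
Count: 6

6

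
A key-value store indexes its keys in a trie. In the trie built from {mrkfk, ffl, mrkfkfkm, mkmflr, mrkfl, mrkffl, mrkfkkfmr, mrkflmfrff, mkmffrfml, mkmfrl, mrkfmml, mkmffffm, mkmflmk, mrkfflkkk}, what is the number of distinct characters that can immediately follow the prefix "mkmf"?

3

Follow the path "mkmf" to its node, then look at its outgoing edges.
Characters that immediately follow "mkmf" among the stored strings: {f, l, r}.
That node has 3 child edges.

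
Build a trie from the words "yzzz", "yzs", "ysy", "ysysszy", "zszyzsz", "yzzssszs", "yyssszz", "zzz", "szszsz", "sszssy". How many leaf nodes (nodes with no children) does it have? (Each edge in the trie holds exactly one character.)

9

A leaf is a node with no children — equivalently, the end of a word that is not a proper prefix of any other stored word.
Those words: "sszssy", "szszsz", "ysysszy", "yyssszz", "yzs", "yzzssszs", "yzzz", "zszyzsz", "zzz"
Leaf count: 9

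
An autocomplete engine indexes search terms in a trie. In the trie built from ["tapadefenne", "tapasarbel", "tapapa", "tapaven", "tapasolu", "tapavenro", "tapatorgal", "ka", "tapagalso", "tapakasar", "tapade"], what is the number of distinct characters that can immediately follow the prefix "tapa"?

Follow the path "tapa" to its node, then look at its outgoing edges.
Distinct next characters after "tapa": d, g, k, p, s, t, v.
That node has 7 child edges.

7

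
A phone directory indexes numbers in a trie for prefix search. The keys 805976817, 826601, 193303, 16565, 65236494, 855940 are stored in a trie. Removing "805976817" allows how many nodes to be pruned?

A node on "805976817"'s path can go only if nothing else ends at it or branches off below it.
The suffix "05976817" (8 nodes) is used only by "805976817"; the node for "8" still has the child "2", so pruning stops there.
Nodes removed: 8

8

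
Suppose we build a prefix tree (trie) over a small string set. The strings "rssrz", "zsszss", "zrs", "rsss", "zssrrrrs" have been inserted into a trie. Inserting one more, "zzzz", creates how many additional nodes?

3

"z" is already a path in the trie; the remaining "zzz" must be added.
New nodes needed: |"zzzz"| − 1 = 4 − 1 = 3.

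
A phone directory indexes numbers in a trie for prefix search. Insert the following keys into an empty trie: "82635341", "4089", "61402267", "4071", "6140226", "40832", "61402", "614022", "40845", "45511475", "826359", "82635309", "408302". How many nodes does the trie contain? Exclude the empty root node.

Count nodes per top-level branch (shared prefixes stored once):
  '4'-branch (4071, 408302, 40832, 40845, 4089, 45511475): 19 nodes
  '6'-branch (61402, 614022, 6140226, 61402267): 8 nodes
  '8'-branch (82635309, 82635341, 826359): 11 nodes
Sum: 38

38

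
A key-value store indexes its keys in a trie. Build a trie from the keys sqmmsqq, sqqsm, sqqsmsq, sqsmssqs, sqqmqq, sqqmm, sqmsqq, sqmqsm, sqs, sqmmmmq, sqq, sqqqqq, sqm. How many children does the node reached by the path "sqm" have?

3

Walk "sqm" from the root, arriving at one node.
Distinct next characters after "sqm": m, q, s.
That node has 3 child edges.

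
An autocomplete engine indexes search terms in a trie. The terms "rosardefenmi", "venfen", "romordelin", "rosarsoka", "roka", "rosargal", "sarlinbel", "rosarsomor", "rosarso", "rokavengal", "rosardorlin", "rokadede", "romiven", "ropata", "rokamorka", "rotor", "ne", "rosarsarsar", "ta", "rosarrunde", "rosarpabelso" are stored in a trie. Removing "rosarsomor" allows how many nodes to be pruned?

3

A node on "rosarsomor"'s path can go only if nothing else ends at it or branches off below it.
The suffix "mor" (3 nodes) is used only by "rosarsomor"; the node for "rosarso" still has the child "k", so pruning stops there.
Nodes removed: 3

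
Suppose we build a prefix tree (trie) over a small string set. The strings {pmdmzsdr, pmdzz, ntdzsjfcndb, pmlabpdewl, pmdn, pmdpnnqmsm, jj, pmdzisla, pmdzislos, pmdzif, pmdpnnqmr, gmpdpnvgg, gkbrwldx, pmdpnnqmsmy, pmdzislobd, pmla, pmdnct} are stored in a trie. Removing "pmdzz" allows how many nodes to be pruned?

1

A node on "pmdzz"'s path can go only if nothing else ends at it or branches off below it.
The suffix "z" (1 node) is used only by "pmdzz"; the node for "pmdz" still has the child "i", so pruning stops there.
Nodes removed: 1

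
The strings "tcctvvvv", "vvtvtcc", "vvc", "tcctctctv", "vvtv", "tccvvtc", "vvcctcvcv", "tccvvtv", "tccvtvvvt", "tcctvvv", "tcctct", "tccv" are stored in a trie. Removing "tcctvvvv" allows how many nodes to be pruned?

1

After clearing the end-marker at "tcctvvvv", prune upward until reaching a node still needed by another word.
The suffix "v" (1 node) is used only by "tcctvvvv"; "tcctvvv" is itself a stored word, so pruning stops there.
Nodes removed: 1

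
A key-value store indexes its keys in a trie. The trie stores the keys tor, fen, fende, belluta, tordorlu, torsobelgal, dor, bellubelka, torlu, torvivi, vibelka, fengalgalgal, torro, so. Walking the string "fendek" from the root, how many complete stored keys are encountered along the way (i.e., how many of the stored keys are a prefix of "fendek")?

Traverse "fendek" character by character; count nodes along the way that are marked as word ends.
Prefixes of the query that are stored words: "fen", "fende"
Count: 2

2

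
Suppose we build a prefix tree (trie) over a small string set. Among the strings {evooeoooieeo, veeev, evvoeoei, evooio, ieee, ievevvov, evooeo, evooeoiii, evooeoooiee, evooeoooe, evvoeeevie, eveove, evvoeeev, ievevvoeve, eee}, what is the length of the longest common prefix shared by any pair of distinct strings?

11

Look for the deepest trie node that still has at least two words in its subtree.
"evooeoooiee" and "evooeoooieeo" agree on "evooeoooiee" (11 characters) before diverging; nothing deeper is shared.
Longest shared-prefix length: 11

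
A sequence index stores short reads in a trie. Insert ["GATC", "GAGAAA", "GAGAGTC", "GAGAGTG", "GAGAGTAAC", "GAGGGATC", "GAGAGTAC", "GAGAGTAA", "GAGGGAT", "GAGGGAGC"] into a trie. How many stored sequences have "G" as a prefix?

10

Walk to "G"; the words in its subtree are exactly those with that prefix.
Matches: "GAGAAA", "GAGAGTAA", "GAGAGTAAC", "GAGAGTAC", "GAGAGTC", "GAGAGTG", "GAGGGAGC", "GAGGGAT", "GAGGGATC", "GATC"
Count: 10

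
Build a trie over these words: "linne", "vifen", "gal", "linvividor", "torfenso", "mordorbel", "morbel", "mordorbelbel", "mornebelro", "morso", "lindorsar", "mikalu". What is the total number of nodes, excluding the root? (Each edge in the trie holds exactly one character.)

63

Trace insertions, counting only characters that open a new branch:
  "linne" → 5 new (l, i, n, n, e)
  "vifen" → 5 new (v, i, f, e, n)
  "gal" → 3 new (g, a, l)
  "linvividor" → prefix "lin" already present; 7 new (v, i, v, i, d, o, r)
  "torfenso" → 8 new (t, o, r, f, e, n, s, o)
  "mordorbel" → 9 new (m, o, r, d, o, r, b, e, l)
  "morbel" → prefix "mor" already present; 3 new (b, e, l)
  "mordorbelbel" → prefix "mordorbel" already present; 3 new (b, e, l)
  "mornebelro" → prefix "mor" already present; 7 new (n, e, b, e, l, r, o)
  "morso" → prefix "mor" already present; 2 new (s, o)
  "lindorsar" → prefix "lin" already present; 6 new (d, o, r, s, a, r)
  "mikalu" → prefix "m" already present; 5 new (i, k, a, l, u)
Total nodes = 5 + 5 + 3 + 7 + 8 + 9 + 3 + 3 + 7 + 2 + 6 + 5 = 63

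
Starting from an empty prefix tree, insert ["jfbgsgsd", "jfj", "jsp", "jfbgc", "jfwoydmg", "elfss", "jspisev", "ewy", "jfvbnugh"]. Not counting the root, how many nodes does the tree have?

35

Insert word by word; a character creates a node only if that edge doesn't already exist:
  "jfbgsgsd" → 8 new (j, f, b, g, s, g, s, d)
  "jfj" → prefix "jf" already present; 1 new (j)
  "jsp" → prefix "j" already present; 2 new (s, p)
  "jfbgc" → prefix "jfbg" already present; 1 new (c)
  "jfwoydmg" → prefix "jf" already present; 6 new (w, o, y, d, m, g)
  "elfss" → 5 new (e, l, f, s, s)
  "jspisev" → prefix "jsp" already present; 4 new (i, s, e, v)
  "ewy" → prefix "e" already present; 2 new (w, y)
  "jfvbnugh" → prefix "jf" already present; 6 new (v, b, n, u, g, h)
Total nodes = 8 + 1 + 2 + 1 + 6 + 5 + 4 + 2 + 6 = 35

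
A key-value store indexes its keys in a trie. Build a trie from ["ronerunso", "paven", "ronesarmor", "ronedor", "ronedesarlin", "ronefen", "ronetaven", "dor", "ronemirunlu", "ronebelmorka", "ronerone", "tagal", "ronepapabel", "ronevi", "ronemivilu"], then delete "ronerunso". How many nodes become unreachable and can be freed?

4

A node on "ronerunso"'s path can go only if nothing else ends at it or branches off below it.
The suffix "unso" (4 nodes) is used only by "ronerunso"; the node for "roner" still has the child "o", so pruning stops there.
Nodes removed: 4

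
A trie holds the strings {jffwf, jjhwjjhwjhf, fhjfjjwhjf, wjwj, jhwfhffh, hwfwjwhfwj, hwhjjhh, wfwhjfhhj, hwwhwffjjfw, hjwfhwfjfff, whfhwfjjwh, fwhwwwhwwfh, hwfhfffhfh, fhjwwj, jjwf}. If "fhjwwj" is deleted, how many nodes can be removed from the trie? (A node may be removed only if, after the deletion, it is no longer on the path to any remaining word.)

3

Walk "fhjwwj" from the leaf back toward the root, removing each node that no remaining word uses.
The suffix "wwj" (3 nodes) is used only by "fhjwwj"; the node for "fhj" still has the child "f", so pruning stops there.
Nodes removed: 3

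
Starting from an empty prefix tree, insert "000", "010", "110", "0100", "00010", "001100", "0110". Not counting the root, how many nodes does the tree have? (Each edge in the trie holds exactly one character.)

17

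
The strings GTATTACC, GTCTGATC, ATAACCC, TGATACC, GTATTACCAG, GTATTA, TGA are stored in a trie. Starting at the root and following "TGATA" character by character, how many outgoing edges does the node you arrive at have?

1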